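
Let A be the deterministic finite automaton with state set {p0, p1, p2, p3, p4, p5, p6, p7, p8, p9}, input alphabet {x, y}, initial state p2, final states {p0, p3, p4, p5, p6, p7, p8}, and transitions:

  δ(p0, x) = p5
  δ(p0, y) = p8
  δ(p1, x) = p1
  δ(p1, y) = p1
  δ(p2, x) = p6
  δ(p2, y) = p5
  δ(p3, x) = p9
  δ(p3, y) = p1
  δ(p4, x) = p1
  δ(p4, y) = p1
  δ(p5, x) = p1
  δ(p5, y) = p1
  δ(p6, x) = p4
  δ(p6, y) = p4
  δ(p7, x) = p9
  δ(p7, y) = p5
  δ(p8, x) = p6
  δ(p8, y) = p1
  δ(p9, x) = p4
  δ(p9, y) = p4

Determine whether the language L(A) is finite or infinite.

The useful states (reachable from p2 and able to reach an accepting state) are {p2, p4, p5, p6}.
Restricted to these states the transition graph has no cycle, so every accepting path has bounded length and L is finite.

finite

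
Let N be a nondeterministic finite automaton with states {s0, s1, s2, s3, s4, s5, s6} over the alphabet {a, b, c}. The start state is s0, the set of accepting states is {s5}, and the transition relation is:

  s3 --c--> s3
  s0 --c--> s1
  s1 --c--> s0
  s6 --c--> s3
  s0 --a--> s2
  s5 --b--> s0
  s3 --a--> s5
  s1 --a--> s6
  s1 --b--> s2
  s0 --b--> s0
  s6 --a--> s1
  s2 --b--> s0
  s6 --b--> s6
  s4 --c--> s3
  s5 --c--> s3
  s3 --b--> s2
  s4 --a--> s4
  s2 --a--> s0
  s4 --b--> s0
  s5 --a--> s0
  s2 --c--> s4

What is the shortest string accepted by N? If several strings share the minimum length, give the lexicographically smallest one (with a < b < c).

acca

A breadth-first search from s0 reaches an accepting state first via the path s0 → s2 → s4 → s3 → s5 on input acca.
No string of length < 4 is accepted (BFS exhausts all shorter strings without reaching an accepting state), and acca is the lexicographically least accepting string of length 4.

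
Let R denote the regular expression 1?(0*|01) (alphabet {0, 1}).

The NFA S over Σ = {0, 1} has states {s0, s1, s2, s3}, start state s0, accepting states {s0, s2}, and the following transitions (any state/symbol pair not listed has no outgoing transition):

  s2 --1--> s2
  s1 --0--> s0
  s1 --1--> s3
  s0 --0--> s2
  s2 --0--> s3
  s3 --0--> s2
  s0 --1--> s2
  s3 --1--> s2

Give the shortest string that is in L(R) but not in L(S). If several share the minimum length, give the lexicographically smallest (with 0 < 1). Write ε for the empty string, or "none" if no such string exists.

00

The string 00 is accepted by R but not by S.
No shorter string lies in the difference, and 00 is the lexicographically first length-2 string in L(R) \ L(S).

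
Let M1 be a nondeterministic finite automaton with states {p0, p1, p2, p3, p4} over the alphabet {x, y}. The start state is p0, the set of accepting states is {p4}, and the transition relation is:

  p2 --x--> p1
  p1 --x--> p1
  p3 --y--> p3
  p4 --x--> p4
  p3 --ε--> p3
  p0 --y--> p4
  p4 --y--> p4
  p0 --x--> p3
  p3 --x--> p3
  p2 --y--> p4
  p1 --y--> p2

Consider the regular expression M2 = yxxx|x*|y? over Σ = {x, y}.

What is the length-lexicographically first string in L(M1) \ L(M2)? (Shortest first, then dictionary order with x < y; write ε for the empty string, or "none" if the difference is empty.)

The string yx is accepted by M1 but not by M2.
No shorter string lies in the difference, and yx is the lexicographically first length-2 string in L(M1) \ L(M2).

yx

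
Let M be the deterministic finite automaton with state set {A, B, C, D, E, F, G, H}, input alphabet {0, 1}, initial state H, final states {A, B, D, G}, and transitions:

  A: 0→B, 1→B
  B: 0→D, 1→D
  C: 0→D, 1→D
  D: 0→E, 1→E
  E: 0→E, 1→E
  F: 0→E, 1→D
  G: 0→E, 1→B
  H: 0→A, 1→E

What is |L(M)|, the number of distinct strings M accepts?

The useful subgraph on states {A, B, D, H} is acyclic, so L(M) is finite; the longest accepting path visits 4 useful states, giving maximum string length 3.
Counting accepting paths from H by length: 1 of length 1, 2 of length 2, 4 of length 3. Total 7.

7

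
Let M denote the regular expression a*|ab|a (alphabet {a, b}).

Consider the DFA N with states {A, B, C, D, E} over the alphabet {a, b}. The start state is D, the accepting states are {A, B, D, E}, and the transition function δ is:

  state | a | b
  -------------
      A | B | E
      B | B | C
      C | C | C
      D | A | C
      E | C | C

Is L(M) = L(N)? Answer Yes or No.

Yes

Converting the expression M to a DFA (subset construction, then merging equivalent states) gives the minimal DFA with states {m0, m1, m2, m3, m4}, start state m0, accepting states {m0, m1, m3, m4} and transitions m0: a→m1, b→m2; m1: a→m3, b→m4; m2: a→m2, b→m2; m3: a→m3, b→m2; m4: a→m2, b→m2.
Exploring the product automaton M × N from the start pair (m0, D), following both machines on each input symbol, reaches 5 state pairs: (m0, D), (m1, A), (m2, C), (m3, B), (m4, E).
M accepts in {m0, m1, m3, m4} and N accepts in {A, B, D, E}. In every reachable pair the two components are either both accepting — (m0, D), (m1, A), (m3, B), (m4, E) — or both non-accepting, so no string is accepted by exactly one of the machines: L(M) \ L(N) and L(N) \ L(M) are both empty.
Hence every string is accepted by M iff it is accepted by N, and the two languages coincide.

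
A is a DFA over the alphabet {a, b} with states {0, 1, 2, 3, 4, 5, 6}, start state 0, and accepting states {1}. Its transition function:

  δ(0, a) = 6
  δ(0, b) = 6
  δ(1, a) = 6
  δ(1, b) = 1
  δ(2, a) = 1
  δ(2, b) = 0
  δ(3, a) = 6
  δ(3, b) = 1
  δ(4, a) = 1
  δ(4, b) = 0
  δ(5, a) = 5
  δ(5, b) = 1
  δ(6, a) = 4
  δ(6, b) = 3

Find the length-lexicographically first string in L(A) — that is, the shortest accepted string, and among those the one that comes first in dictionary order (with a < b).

aaa

A breadth-first search from 0 reaches an accepting state first via the path 0 → 6 → 4 → 1 on input aaa.
No string of length < 3 is accepted (BFS exhausts all shorter strings without reaching an accepting state), and aaa is the lexicographically least accepting string of length 3.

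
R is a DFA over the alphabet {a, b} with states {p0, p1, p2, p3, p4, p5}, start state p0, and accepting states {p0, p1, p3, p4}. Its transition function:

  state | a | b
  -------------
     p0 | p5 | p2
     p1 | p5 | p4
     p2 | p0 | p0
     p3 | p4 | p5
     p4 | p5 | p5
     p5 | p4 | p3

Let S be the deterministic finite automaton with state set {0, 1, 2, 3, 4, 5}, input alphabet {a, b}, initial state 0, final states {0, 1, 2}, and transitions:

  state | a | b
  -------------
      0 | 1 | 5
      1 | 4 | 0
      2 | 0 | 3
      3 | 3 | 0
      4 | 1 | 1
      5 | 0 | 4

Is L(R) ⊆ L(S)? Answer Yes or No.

No

The string aa is in L(R) but not in L(S).
So L(R) ⊄ L(S).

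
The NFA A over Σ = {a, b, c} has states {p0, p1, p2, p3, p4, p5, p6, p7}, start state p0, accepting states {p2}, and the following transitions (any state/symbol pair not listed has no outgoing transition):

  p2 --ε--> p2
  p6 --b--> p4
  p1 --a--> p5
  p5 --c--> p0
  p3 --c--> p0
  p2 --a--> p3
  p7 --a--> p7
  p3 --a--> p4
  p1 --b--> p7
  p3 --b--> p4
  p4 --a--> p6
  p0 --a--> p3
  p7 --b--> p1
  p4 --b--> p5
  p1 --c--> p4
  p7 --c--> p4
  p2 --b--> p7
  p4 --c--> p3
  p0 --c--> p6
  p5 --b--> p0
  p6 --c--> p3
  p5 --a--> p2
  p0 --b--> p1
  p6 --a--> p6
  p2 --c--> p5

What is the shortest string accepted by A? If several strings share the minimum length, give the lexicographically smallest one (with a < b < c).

A breadth-first search from p0 reaches an accepting state first via the path p0 → p1 → p5 → p2 on input baa.
No string of length < 3 is accepted (BFS exhausts all shorter strings without reaching an accepting state), and baa is the lexicographically least accepting string of length 3.

baa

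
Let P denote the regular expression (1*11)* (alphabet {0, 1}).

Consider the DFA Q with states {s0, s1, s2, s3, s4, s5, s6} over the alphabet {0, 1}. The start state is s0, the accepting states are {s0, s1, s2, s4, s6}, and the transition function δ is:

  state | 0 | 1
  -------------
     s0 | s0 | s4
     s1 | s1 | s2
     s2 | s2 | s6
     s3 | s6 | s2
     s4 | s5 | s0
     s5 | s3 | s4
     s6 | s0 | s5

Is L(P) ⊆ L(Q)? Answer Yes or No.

Converting the expression P to a DFA (subset construction, then merging equivalent states) gives the minimal DFA with states {p0, p1, p2, p3}, start state p0, accepting states {p0, p3} and transitions p0: 0→p1, 1→p2; p1: 0→p1, 1→p1; p2: 0→p1, 1→p3; p3: 0→p1, 1→p3.
Exploring the product automaton P × Q from the start pair (p0, s0), following both machines on each input symbol, reaches 10 state pairs: (p0, s0), (p1, s0), (p2, s4), (p1, s4), (p1, s5), (p3, s0), (p1, s3), (p3, s4), (p1, s6), (p1, s2).
P accepts in {p0, p3} and Q accepts in {s0, s1, s2, s4, s6}. The reachable pairs whose P-component is accepting are (p0, s0), (p3, s0), (p3, s4); in each of them the Q-component is accepting too, so the product for L(P) \ L(Q) (P-component accepting, Q-component rejecting) has no reachable accepting pair and the difference is empty.
Hence every string in L(P) is also in L(Q).

Yes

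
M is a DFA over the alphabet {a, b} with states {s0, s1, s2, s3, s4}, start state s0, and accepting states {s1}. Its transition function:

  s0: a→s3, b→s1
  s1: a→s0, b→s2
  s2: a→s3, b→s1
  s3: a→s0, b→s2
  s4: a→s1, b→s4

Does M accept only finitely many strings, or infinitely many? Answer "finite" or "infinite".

infinite

State s0 is reachable from the start and can reach an accepting state, and it lies on the cycle s0 → s1 → s0.
Traversing that cycle any number of times yields accepted strings of unbounded length, so the language is infinite.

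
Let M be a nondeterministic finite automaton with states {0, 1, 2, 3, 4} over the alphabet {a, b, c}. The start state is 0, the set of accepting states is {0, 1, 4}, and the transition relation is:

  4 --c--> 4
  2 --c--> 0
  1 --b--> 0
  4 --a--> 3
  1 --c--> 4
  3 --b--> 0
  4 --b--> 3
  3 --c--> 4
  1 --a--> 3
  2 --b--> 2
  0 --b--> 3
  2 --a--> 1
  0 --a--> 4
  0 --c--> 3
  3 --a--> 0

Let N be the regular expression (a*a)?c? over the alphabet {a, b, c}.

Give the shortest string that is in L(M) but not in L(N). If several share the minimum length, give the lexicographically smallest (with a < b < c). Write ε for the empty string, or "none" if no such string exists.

The string ba is accepted by M but not by N.
No shorter string lies in the difference, and ba is the lexicographically first length-2 string in L(M) \ L(N).

ba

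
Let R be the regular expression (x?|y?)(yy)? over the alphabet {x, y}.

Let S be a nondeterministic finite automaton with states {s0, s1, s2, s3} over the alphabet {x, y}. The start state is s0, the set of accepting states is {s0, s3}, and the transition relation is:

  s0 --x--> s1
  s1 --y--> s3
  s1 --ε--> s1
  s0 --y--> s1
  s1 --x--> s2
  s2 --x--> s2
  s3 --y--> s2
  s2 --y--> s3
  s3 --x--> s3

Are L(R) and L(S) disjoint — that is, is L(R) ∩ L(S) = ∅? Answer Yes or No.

The empty string ε is accepted by both R and S.
Hence L(R) ∩ L(S) ≠ ∅.

No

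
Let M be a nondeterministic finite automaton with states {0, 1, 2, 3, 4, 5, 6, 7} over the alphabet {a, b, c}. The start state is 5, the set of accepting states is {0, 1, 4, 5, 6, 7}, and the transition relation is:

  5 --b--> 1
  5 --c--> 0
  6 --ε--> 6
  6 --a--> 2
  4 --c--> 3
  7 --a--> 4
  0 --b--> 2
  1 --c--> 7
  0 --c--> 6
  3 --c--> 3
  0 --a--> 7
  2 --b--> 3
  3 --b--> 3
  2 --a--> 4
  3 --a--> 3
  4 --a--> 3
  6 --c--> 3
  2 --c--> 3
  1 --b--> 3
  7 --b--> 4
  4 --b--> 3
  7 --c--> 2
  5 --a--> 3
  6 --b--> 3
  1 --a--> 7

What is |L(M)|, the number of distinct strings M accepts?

18

The useful subgraph on states {0, 1, 2, 4, 5, 6, 7} is acyclic, so L(M) is finite; the longest accepting path visits 5 useful states, giving maximum string length 4.
Counting accepting paths from 5 by length: 1 of length 0, 2 of length 1, 4 of length 2, 7 of length 3, 4 of length 4. Total 18.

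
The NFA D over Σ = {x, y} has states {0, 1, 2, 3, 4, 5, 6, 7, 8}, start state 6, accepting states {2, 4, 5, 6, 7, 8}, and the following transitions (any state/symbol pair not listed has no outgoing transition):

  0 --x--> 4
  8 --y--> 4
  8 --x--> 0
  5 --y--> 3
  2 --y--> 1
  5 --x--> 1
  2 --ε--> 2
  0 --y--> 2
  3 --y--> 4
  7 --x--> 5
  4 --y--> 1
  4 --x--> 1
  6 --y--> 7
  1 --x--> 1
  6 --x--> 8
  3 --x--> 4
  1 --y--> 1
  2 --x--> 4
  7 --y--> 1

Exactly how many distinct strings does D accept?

10

The useful subgraph on states {0, 2, 3, 4, 5, 6, 7, 8} is acyclic, so L(D) is finite; the longest accepting path visits 5 useful states, giving maximum string length 4.
Counting accepting paths from 6 by length: 1 of length 0, 2 of length 1, 2 of length 2, 2 of length 3, 3 of length 4. Total 10.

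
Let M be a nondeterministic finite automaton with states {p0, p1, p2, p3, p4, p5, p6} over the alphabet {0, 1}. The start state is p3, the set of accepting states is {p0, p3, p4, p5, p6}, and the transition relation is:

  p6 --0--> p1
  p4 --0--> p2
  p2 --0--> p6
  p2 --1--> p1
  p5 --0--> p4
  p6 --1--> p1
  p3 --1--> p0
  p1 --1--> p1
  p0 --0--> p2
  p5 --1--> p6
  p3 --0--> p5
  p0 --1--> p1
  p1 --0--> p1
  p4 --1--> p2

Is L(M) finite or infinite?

The useful states (reachable from p3 and able to reach an accepting state) are {p0, p2, p3, p4, p5, p6}.
Restricted to these states the transition graph has no cycle, so every accepting path has bounded length and L is finite.

finite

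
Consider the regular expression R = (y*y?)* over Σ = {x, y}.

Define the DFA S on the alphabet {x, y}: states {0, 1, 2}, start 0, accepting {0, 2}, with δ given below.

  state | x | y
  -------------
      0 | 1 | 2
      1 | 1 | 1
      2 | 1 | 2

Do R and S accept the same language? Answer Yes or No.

Yes

Converting the expression R to a DFA (subset construction, then merging equivalent states) gives the minimal DFA with states {r0, r1}, start state r0, accepting states {r0} and transitions r0: x→r1, y→r0; r1: x→r1, y→r1.
Exploring the product automaton R × S from the start pair (r0, 0), following both machines on each input symbol, reaches 3 state pairs: (r0, 0), (r1, 1), (r0, 2).
R accepts in {r0} and S accepts in {0, 2}. In every reachable pair the two components are either both accepting — (r0, 0), (r0, 2) — or both non-accepting, so no string is accepted by exactly one of the machines: L(R) \ L(S) and L(S) \ L(R) are both empty.
Hence every string is accepted by R iff it is accepted by S, and the two languages coincide.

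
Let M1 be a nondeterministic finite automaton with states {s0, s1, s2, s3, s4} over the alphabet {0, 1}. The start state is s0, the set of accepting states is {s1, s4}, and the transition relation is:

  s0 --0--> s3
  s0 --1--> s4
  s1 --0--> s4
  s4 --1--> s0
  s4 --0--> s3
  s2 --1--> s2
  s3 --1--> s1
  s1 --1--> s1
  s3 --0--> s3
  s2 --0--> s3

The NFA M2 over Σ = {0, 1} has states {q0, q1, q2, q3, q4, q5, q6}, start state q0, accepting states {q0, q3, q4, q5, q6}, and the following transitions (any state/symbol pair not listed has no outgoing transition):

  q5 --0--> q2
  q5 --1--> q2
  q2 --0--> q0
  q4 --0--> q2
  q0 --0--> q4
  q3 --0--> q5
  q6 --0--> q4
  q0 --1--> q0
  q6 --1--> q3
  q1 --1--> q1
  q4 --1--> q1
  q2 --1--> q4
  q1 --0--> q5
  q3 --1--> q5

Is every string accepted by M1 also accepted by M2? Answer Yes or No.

The string 01 is in L(M1) but not in L(M2).
So L(M1) ⊄ L(M2).

No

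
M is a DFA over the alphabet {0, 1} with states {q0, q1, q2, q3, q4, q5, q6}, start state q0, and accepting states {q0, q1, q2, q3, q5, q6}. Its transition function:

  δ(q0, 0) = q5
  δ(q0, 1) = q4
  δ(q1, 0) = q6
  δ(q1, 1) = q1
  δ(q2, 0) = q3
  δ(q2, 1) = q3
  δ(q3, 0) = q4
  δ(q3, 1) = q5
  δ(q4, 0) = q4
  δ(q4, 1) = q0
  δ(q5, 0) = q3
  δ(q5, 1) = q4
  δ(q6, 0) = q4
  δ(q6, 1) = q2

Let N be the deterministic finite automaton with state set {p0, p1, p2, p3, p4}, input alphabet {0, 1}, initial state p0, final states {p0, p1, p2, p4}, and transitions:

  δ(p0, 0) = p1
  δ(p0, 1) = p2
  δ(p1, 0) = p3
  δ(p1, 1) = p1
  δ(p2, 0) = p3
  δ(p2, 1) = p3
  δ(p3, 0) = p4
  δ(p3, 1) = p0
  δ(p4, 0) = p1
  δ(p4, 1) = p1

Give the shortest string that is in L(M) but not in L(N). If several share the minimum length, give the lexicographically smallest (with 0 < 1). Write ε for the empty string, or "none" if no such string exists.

00

The string 00 is accepted by M but not by N.
No shorter string lies in the difference, and 00 is the lexicographically first length-2 string in L(M) \ L(N).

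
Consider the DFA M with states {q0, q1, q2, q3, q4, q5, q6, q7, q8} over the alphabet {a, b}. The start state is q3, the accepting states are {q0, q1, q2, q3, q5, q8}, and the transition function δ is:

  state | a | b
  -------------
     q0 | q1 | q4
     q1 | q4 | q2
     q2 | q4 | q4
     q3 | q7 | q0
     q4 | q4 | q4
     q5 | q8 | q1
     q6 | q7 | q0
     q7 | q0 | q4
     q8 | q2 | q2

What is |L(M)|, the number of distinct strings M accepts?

The useful subgraph on states {q0, q1, q2, q3, q7} is acyclic, so L(M) is finite; the longest accepting path visits 5 useful states, giving maximum string length 4.
Counting accepting paths from q3 by length: 1 of length 0, 1 of length 1, 2 of length 2, 2 of length 3, 1 of length 4. Total 7.

7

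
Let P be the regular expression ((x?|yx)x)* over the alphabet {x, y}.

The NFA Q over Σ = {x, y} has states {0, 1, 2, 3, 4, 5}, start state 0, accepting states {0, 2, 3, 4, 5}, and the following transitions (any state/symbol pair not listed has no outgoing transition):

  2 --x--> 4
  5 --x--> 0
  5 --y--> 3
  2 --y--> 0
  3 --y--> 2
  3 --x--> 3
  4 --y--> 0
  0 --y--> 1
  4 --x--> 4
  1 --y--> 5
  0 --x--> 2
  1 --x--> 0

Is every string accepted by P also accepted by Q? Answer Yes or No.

Yes

Converting the expression P to a DFA (subset construction, then merging equivalent states) gives the minimal DFA with states {p0, p1, p2, p3}, start state p0, accepting states {p0} and transitions p0: x→p0, y→p1; p1: x→p2, y→p3; p2: x→p0, y→p3; p3: x→p3, y→p3.
Exploring the product automaton P × Q from the start pair (p0, 0), following both machines on each input symbol, reaches 13 state pairs: (p0, 0), (p0, 2), (p1, 1), (p0, 4), (p1, 0), (p2, 0), (p3, 5), (p2, 2), (p3, 1), (p3, 0), (p3, 3), (p3, 2), (p3, 4).
P accepts in {p0} and Q accepts in {0, 2, 3, 4, 5}. The reachable pairs whose P-component is accepting are (p0, 0), (p0, 2), (p0, 4); in each of them the Q-component is accepting too, so the product for L(P) \ L(Q) (P-component accepting, Q-component rejecting) has no reachable accepting pair and the difference is empty.
Hence every string in L(P) is also in L(Q).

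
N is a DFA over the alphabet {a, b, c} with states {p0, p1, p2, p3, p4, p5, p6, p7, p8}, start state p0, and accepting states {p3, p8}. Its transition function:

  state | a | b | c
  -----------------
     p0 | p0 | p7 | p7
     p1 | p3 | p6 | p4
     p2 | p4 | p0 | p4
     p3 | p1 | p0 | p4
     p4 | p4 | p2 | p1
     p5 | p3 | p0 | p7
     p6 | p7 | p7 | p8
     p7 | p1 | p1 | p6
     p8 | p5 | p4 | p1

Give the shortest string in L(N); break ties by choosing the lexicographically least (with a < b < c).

baa

A breadth-first search from p0 reaches an accepting state first via the path p0 → p7 → p1 → p3 on input baa.
No string of length < 3 is accepted (BFS exhausts all shorter strings without reaching an accepting state), and baa is the lexicographically least accepting string of length 3.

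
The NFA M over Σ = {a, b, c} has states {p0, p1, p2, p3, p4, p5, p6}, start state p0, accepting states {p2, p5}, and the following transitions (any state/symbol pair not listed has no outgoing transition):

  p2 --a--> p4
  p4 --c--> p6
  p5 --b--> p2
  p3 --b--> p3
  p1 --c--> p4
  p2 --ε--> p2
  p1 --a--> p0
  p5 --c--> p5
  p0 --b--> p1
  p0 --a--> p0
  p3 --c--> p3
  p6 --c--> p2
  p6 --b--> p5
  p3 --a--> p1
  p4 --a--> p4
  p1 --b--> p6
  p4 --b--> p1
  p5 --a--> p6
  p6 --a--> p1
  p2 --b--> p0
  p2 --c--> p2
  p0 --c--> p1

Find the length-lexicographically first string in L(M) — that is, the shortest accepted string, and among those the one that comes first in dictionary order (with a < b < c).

bbb

A breadth-first search from p0 reaches an accepting state first via the path p0 → p1 → p6 → p5 on input bbb.
No string of length < 3 is accepted (BFS exhausts all shorter strings without reaching an accepting state), and bbb is the lexicographically least accepting string of length 3.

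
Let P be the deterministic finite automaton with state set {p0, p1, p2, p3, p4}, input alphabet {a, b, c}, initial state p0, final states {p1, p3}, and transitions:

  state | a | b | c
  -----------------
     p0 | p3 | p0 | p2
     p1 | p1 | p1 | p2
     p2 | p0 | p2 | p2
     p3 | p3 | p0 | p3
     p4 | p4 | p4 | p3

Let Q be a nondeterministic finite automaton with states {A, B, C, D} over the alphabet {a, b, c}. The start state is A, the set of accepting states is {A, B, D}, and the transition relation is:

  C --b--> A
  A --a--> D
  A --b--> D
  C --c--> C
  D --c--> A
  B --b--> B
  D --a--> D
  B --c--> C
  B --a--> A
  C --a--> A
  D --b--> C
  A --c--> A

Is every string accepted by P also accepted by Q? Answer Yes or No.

Yes

Exploring the product automaton P × Q from the start pair (p0, A), following both machines on each input symbol, reaches 8 state pairs: (p0, A), (p3, D), (p0, D), (p2, A), (p0, C), (p3, A), (p2, D), (p2, C).
P accepts in {p1, p3} and Q accepts in {A, B, D}. The reachable pairs whose P-component is accepting are (p3, D), (p3, A); in each of them the Q-component is accepting too, so the product for L(P) \ L(Q) (P-component accepting, Q-component rejecting) has no reachable accepting pair and the difference is empty.
Hence every string in L(P) is also in L(Q).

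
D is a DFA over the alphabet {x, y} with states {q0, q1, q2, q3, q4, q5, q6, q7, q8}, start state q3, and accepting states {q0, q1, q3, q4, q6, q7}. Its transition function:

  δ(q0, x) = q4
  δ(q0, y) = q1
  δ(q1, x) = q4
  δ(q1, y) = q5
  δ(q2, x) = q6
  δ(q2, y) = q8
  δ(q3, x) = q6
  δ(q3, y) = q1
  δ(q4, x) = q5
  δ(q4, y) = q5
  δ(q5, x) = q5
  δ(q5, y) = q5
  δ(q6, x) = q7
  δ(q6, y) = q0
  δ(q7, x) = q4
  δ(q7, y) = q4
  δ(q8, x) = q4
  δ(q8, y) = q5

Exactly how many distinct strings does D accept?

The useful subgraph on states {q0, q1, q3, q4, q6, q7} is acyclic, so L(D) is finite; the longest accepting path visits 5 useful states, giving maximum string length 4.
Counting accepting paths from q3 by length: 1 of length 0, 2 of length 1, 3 of length 2, 4 of length 3, 1 of length 4. Total 11.

11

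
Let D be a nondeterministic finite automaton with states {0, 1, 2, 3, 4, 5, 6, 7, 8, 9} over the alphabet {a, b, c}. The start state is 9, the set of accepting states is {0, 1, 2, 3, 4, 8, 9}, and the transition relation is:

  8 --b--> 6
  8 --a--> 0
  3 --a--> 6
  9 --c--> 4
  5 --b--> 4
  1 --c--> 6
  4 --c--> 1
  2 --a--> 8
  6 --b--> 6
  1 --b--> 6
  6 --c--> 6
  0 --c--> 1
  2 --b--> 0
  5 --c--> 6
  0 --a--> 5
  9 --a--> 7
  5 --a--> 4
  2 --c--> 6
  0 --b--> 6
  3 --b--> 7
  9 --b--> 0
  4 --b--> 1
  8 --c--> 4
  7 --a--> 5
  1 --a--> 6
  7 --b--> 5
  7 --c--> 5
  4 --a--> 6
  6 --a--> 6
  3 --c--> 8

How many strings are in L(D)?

30

The useful subgraph on states {0, 1, 4, 5, 7, 9} is acyclic, so L(D) is finite; the longest accepting path visits 5 useful states, giving maximum string length 4.
Counting accepting paths from 9 by length: 1 of length 0, 2 of length 1, 3 of length 2, 8 of length 3, 16 of length 4. Total 30.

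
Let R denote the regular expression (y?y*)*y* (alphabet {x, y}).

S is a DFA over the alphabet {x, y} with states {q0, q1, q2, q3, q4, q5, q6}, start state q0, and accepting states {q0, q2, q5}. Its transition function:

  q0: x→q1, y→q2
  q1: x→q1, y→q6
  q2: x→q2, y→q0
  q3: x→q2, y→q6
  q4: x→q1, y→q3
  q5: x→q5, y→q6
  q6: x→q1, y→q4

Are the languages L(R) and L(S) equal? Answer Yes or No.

The string yx is accepted by S but rejected by R.
So L(R) ≠ L(S).

No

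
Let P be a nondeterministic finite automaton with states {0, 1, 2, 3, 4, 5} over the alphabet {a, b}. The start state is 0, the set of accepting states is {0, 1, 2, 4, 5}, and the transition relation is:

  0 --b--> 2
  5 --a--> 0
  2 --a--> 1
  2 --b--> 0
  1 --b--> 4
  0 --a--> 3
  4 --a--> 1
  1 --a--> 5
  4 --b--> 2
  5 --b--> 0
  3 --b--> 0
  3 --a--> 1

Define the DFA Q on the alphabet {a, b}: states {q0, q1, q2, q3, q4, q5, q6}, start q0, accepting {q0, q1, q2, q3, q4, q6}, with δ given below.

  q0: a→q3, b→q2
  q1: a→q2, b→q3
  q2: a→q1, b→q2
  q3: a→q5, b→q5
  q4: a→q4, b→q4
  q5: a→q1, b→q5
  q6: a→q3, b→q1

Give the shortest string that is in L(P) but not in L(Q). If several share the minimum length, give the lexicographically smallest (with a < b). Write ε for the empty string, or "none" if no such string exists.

The string aa is accepted by P but not by Q.
No shorter string lies in the difference, and aa is the lexicographically first length-2 string in L(P) \ L(Q).

aa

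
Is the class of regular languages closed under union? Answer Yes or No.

Yes

Given DFAs for L₁ and L₂, run them in parallel: the product automaton on Q₁ × Q₂ that accepts when either component is accepting recognises L₁ ∪ L₂ (equivalently, R₁ | R₂ is a regular expression for it).
So the regular languages are closed under union.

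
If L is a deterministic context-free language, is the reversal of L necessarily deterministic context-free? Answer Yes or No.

L = {c bⁿaⁿ : n≥0} ∪ {d b²ⁿaⁿ : n≥0} is a DCFL: the first symbol tells a deterministic PDA whether to pop one or two b's per a. Its reversal Lᴿ = {aⁿbⁿ c : n≥0} ∪ {aⁿb²ⁿ d : n≥0} is not. DCFLs are closed under right quotient by regular languages, and Lᴿ/{c, d} = {aⁿbⁿ : n≥0} ∪ {aⁿb²ⁿ : n≥0} — the standard context-free language accepted by no deterministic PDA (intuitively the machine would have to commit to a b-to-a ratio before the distinguishing marker arrives; formally, a DPDA for it would have a single run on aⁿb²ⁿ, accepting after the prefix aⁿbⁿ and accepting again after n more b's; an ordinary PDA that simulates it on a's and b's and, at any moment when it is accepting, may switch to reading only a fresh letter e while feeding each e to the simulation as a b, would accept aⁱbʲeᵏ (k≥1) exactly when both aⁱbʲ and aⁱbʲ⁺ᵏ are in the language, i.e. its language intersected with the regular set a*b*e⁺ would be exactly {aⁿbⁿeⁿ : n≥1} — impossible, since context-free languages are closed under intersection with regular sets and {aⁿbⁿeⁿ} is not context-free). So Lᴿ cannot be a DCFL.

No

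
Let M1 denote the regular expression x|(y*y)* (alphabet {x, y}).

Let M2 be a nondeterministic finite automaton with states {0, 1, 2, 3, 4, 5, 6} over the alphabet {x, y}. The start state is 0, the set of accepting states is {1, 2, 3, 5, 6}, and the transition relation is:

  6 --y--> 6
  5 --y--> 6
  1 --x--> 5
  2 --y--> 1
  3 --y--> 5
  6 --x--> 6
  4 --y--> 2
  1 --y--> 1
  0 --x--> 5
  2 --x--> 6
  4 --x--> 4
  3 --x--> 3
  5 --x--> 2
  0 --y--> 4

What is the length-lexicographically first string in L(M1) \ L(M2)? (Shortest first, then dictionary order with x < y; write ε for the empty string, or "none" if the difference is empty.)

The empty string ε is accepted by M1 but not by M2.
Since ε is the unique shortest string, it is the required witness.

ε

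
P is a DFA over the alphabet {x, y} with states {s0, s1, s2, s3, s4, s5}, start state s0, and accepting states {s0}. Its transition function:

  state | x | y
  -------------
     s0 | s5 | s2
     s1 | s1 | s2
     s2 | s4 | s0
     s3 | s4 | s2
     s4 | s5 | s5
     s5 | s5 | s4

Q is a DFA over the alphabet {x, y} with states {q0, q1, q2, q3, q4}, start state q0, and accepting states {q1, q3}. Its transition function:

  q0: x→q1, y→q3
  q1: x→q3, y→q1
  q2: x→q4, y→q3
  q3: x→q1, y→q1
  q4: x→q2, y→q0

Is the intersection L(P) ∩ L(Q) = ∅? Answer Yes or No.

The string yy is accepted by both P and Q.
Hence L(P) ∩ L(Q) ≠ ∅.

No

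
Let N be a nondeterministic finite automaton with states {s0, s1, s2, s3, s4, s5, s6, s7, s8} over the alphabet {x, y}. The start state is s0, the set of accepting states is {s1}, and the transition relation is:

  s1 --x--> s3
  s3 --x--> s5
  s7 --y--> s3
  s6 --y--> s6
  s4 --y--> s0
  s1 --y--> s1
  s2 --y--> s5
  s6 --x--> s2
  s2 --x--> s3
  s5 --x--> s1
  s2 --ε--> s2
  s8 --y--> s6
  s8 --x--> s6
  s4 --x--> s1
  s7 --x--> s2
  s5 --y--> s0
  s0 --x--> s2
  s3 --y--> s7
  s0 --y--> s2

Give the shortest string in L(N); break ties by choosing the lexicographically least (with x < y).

xyx

A breadth-first search from s0 reaches an accepting state first via the path s0 → s2 → s5 → s1 on input xyx.
No string of length < 3 is accepted (BFS exhausts all shorter strings without reaching an accepting state), and xyx is the lexicographically least accepting string of length 3.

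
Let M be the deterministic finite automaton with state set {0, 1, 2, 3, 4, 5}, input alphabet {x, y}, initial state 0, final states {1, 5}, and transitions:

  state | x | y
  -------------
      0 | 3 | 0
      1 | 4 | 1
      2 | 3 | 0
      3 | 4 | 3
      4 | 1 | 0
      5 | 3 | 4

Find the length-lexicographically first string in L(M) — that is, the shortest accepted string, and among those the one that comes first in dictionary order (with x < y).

A breadth-first search from 0 reaches an accepting state first via the path 0 → 3 → 4 → 1 on input xxx.
No string of length < 3 is accepted (BFS exhausts all shorter strings without reaching an accepting state), and xxx is the lexicographically least accepting string of length 3.

xxx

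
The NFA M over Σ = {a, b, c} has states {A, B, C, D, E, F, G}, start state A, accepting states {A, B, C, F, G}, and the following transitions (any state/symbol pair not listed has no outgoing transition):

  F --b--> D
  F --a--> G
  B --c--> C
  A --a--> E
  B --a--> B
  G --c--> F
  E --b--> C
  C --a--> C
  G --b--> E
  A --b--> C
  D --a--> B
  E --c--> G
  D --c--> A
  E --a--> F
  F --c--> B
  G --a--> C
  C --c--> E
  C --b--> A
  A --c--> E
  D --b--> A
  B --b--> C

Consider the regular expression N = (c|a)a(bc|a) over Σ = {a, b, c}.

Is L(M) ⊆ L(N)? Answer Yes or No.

No

The empty string ε is in L(M) but not in L(N).
So L(M) ⊄ L(N).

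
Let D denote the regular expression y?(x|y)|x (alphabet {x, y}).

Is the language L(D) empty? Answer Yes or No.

The string x matches the expression, so it belongs to L(D).
Since L(D) contains at least one string, it is not empty.

No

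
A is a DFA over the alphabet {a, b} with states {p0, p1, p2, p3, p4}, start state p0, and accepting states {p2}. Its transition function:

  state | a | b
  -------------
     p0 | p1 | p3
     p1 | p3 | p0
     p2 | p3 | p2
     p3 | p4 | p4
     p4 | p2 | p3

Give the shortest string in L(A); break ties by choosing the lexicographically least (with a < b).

A breadth-first search from p0 reaches an accepting state first via the path p0 → p3 → p4 → p2 on input baa.
No string of length < 3 is accepted (BFS exhausts all shorter strings without reaching an accepting state), and baa is the lexicographically least accepting string of length 3.

baa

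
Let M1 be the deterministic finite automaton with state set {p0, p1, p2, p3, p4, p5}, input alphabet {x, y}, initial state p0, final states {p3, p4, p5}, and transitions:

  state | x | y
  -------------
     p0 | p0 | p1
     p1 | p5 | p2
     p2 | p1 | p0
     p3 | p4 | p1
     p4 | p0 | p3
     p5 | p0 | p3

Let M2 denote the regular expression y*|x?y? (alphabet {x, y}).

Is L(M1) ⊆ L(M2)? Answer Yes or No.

The string yx is in L(M1) but not in L(M2).
So L(M1) ⊄ L(M2).

No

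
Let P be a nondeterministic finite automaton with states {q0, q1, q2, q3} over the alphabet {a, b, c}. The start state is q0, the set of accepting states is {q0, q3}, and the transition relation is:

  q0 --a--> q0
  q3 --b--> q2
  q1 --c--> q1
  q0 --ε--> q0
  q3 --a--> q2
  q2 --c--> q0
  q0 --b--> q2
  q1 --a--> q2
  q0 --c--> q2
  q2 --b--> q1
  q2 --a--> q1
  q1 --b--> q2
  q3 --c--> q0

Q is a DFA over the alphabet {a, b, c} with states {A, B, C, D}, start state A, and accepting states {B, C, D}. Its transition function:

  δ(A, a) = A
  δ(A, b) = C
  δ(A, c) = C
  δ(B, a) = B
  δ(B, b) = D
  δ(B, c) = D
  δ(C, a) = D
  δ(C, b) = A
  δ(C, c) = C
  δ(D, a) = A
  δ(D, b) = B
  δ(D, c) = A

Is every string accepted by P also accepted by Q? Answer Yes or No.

No

The empty string ε is in L(P) but not in L(Q).
So L(P) ⊄ L(Q).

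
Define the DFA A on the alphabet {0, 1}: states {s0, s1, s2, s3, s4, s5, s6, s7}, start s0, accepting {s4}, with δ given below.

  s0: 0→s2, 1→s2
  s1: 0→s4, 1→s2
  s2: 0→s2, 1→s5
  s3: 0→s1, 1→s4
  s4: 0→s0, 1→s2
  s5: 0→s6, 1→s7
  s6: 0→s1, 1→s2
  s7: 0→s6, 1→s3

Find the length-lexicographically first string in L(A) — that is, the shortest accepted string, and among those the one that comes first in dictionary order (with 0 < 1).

01000

A breadth-first search from s0 reaches an accepting state first via the path s0 → s2 → s5 → s6 → s1 → s4 on input 01000.
No string of length < 5 is accepted (BFS exhausts all shorter strings without reaching an accepting state), and 01000 is the lexicographically least accepting string of length 5.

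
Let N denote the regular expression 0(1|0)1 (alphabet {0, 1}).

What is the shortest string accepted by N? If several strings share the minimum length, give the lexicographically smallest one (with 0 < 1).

001

By inspection of the expression, no string of length less than 3 matches, and 001 is the lexicographically first match of length 3.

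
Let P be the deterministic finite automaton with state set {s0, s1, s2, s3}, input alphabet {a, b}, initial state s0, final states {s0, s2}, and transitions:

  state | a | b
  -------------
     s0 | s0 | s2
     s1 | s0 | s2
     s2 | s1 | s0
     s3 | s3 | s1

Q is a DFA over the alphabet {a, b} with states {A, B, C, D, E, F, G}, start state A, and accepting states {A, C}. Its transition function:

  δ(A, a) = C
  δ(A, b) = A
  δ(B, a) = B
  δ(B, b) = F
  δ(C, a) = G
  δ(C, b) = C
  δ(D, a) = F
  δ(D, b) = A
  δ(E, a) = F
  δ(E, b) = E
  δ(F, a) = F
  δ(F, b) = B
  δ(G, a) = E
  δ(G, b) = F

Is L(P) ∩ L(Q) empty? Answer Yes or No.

No

The empty string ε is accepted by both P and Q.
Hence L(P) ∩ L(Q) ≠ ∅.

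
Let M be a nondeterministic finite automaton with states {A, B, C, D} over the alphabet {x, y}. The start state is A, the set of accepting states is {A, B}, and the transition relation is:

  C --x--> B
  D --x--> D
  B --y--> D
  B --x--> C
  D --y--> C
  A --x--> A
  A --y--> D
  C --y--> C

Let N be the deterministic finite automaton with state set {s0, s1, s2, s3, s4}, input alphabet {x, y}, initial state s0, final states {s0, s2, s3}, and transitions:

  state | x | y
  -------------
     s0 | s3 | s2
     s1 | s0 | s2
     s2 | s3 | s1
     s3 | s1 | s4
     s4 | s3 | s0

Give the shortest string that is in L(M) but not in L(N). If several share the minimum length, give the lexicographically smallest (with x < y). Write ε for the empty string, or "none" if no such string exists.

xx

The string xx is accepted by M but not by N.
No shorter string lies in the difference, and xx is the lexicographically first length-2 string in L(M) \ L(N).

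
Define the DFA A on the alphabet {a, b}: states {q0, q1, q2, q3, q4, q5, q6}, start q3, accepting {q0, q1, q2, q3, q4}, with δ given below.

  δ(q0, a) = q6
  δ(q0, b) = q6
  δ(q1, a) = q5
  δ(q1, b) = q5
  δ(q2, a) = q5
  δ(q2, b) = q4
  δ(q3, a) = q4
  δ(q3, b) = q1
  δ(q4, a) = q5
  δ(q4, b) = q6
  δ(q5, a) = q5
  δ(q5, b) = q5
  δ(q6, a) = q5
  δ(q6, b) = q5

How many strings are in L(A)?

3

The useful subgraph on states {q1, q3, q4} is acyclic, so L(A) is finite; the longest accepting path visits 2 useful states, giving maximum string length 1.
Counting accepting paths from q3 by length: 1 of length 0, 2 of length 1. Total 3.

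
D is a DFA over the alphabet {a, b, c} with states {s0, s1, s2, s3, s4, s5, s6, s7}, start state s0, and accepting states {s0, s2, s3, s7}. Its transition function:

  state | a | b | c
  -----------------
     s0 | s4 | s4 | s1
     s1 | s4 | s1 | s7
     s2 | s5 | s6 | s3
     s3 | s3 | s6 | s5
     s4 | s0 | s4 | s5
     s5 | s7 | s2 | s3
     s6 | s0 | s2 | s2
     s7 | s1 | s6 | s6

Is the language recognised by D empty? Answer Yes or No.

The empty string ε is accepted: the run s0 ends in the accepting state s0.
Since at least one string is accepted, L(D) is not empty.

No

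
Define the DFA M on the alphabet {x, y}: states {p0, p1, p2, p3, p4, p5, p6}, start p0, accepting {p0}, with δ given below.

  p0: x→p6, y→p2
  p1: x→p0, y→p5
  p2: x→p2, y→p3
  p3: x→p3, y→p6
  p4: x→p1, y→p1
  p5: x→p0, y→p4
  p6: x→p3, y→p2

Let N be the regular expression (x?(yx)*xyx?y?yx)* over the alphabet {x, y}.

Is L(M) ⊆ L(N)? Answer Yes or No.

Yes

Converting the expression N to a DFA (subset construction, then merging equivalent states) gives the minimal DFA with states {n0, n1, n2, n3, n4, n5, n6, n7, n8, n9, n10, n11}, start state n0, accepting states {n0} and transitions n0: x→n1, y→n2; n1: x→n3, y→n4; n2: x→n5, y→n6; n3: x→n6, y→n7; n4: x→n8, y→n9; n5: x→n3, y→n2; n6: x→n6, y→n6; n7: x→n10, y→n9; n8: x→n3, y→n9; n9: x→n0, y→n11; n10: x→n6, y→n9; n11: x→n0, y→n6.
Exploring the product automaton M × N from the start pair (p0, n0), following both machines on each input symbol, reaches 30 state pairs: (p0, n0), (p6, n1), (p2, n2), (p3, n3), (p2, n4), (p2, n5), (p3, n6), (p6, n7), (p2, n8), (p3, n9), (p2, n3), (p3, n2), (p6, n6), (p3, n10), (p2, n9), (p3, n0), (p6, n11), (p2, n6), (p3, n7), (p3, n5), (p6, n9), (p2, n0), (p3, n11), (p3, n1), (p6, n2), (p2, n11), (p2, n1), (p6, n4), (p3, n4), (p3, n8).
M accepts in {p0} and N accepts in {n0}. The reachable pairs whose M-component is accepting are (p0, n0); in each of them the N-component is accepting too, so the product for L(M) \ L(N) (M-component accepting, N-component rejecting) has no reachable accepting pair and the difference is empty.
Hence every string in L(M) is also in L(N).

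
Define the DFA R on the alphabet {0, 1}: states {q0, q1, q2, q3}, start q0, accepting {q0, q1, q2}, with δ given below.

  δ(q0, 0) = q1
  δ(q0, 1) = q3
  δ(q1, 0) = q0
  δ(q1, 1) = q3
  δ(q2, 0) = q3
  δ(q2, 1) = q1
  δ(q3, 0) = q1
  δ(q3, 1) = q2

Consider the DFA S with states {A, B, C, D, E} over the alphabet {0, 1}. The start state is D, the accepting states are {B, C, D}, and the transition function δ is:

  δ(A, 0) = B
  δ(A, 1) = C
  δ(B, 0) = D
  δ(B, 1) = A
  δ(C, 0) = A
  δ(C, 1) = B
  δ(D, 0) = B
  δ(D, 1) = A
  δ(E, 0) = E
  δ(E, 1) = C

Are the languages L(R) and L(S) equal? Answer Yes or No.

Exploring the product automaton R × S from the start pair (q0, D), following both machines on each input symbol, reaches 4 state pairs: (q0, D), (q1, B), (q3, A), (q2, C).
R accepts in {q0, q1, q2} and S accepts in {B, C, D}. In every reachable pair the two components are either both accepting — (q0, D), (q1, B), (q2, C) — or both non-accepting, so no string is accepted by exactly one of the machines: L(R) \ L(S) and L(S) \ L(R) are both empty.
Hence every string is accepted by R iff it is accepted by S, and the two languages coincide.

Yes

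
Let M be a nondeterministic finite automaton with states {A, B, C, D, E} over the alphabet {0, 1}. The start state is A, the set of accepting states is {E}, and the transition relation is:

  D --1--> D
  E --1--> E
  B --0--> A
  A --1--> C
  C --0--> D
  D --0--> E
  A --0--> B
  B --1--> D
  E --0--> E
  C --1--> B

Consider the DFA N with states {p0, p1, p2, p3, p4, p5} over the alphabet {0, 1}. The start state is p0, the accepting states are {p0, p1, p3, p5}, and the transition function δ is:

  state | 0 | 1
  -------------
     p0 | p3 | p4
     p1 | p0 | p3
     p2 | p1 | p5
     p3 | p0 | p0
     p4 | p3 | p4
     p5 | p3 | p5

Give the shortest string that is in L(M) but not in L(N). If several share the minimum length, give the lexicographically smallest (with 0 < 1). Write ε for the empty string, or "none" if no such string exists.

The string 1001 is accepted by M but not by N.
No shorter string lies in the difference, and 1001 is the lexicographically first length-4 string in L(M) \ L(N).

1001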